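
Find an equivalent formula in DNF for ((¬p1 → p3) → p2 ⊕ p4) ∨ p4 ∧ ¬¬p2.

¬p1 ∧ ¬p3 ∨ p2 ∧ ¬p4 ∨ ¬p2 ∧ p4 ∨ p4 ∧ p2

((¬p1 → p3) → p2 ⊕ p4) ∨ p4 ∧ ¬¬p2
≡ ¬(¬p1 → p3) ∨ (p2 ⊕ p4) ∨ p4 ∧ ¬¬p2   [eliminate →]
≡ ¬(¬¬p1 ∨ p3) ∨ (p2 ⊕ p4) ∨ p4 ∧ ¬¬p2   [eliminate →]
≡ ¬(¬¬p1 ∨ p3) ∨ p2 ∧ ¬p4 ∨ ¬p2 ∧ p4 ∨ p4 ∧ ¬¬p2   [expand ⊕]
≡ ¬¬¬p1 ∧ ¬p3 ∨ p2 ∧ ¬p4 ∨ ¬p2 ∧ p4 ∨ p4 ∧ ¬¬p2   [De Morgan]
≡ ¬p1 ∧ ¬p3 ∨ p2 ∧ ¬p4 ∨ ¬p2 ∧ p4 ∨ p4 ∧ ¬¬p2   [double negation]
≡ ¬p1 ∧ ¬p3 ∨ p2 ∧ ¬p4 ∨ ¬p2 ∧ p4 ∨ p4 ∧ p2   [double negation]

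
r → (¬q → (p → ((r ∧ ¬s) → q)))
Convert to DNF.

¬r ∨ q ∨ ¬p ∨ s

r → (¬q → (p → ((r ∧ ¬s) → q)))
⇔ ¬r ∨ (¬q → (p → ((r ∧ ¬s) → q)))   (eliminate →)
⇔ ¬r ∨ ¬¬q ∨ (p → ((r ∧ ¬s) → q))   (eliminate →)
⇔ ¬r ∨ ¬¬q ∨ ¬p ∨ ((r ∧ ¬s) → q)   (eliminate →)
⇔ ¬r ∨ ¬¬q ∨ ¬p ∨ ¬(r ∧ ¬s) ∨ q   (eliminate →)
⇔ ¬r ∨ q ∨ ¬p ∨ ¬(r ∧ ¬s) ∨ q   (double negation)
⇔ ¬r ∨ q ∨ ¬p ∨ ¬r ∨ ¬¬s ∨ q   (De Morgan)
⇔ ¬r ∨ q ∨ ¬p ∨ ¬r ∨ s ∨ q   (double negation)
⇔ ¬r ∨ q ∨ ¬p ∨ s   (simplify)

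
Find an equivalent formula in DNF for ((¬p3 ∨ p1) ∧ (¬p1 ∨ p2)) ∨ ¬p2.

((¬p3 ∨ p1) ∧ (¬p1 ∨ p2)) ∨ ¬p2
≡ (¬p3 ∧ ¬p1) ∨ (¬p3 ∧ p2) ∨ (p1 ∧ ¬p1) ∨ (p1 ∧ p2) ∨ ¬p2   [distribute ∧ over ∨]
≡ (¬p3 ∧ ¬p1) ∨ (¬p3 ∧ p2) ∨ (p1 ∧ p2) ∨ ¬p2   [simplify]

(¬p3 ∧ ¬p1) ∨ (¬p3 ∧ p2) ∨ (p1 ∧ p2) ∨ ¬p2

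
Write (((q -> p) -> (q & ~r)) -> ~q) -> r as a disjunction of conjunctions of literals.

(q & ~p) | (q & ~r) | r

(((q -> p) -> (q & ~r)) -> ~q) -> r
⇔ ~(((q -> p) -> (q & ~r)) -> ~q) | r   (eliminate ->)
⇔ ~(~((q -> p) -> (q & ~r)) | ~q) | r   (eliminate ->)
⇔ ~(~(~(q -> p) | (q & ~r)) | ~q) | r   (eliminate ->)
⇔ ~(~(~(~q | p) | (q & ~r)) | ~q) | r   (eliminate ->)
⇔ (~~(~(~q | p) | (q & ~r)) & ~~q) | r   (De Morgan)
⇔ ((~(~q | p) | (q & ~r)) & ~~q) | r   (double negation)
⇔ (((~~q & ~p) | (q & ~r)) & ~~q) | r   (De Morgan)
⇔ (((q & ~p) | (q & ~r)) & ~~q) | r   (double negation)
⇔ (((q & ~p) | (q & ~r)) & q) | r   (double negation)
⇔ (q & ~p & q) | (q & ~r & q) | r   (distribute & over |)
⇔ (q & ~p) | (q & ~r) | r   (simplify)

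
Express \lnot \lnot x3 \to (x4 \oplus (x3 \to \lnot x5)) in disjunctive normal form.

\lnot \lnot x3 \to (x4 \oplus (x3 \to \lnot x5))
= \lnot \lnot \lnot x3 \lor (x4 \oplus (x3 \to \lnot x5))
= \lnot \lnot \lnot x3 \lor (x4 \land \lnot (x3 \to \lnot x5)) \lor (\lnot x4 \land (x3 \to \lnot x5))
= \lnot \lnot \lnot x3 \lor (x4 \land \lnot (\lnot x3 \lor \lnot x5)) \lor (\lnot x4 \land (x3 \to \lnot x5))
= \lnot \lnot \lnot x3 \lor (x4 \land \lnot (\lnot x3 \lor \lnot x5)) \lor (\lnot x4 \land (\lnot x3 \lor \lnot x5))
= \lnot x3 \lor (x4 \land \lnot (\lnot x3 \lor \lnot x5)) \lor (\lnot x4 \land (\lnot x3 \lor \lnot x5))
= \lnot x3 \lor (x4 \land \lnot \lnot x3 \land \lnot \lnot x5) \lor (\lnot x4 \land (\lnot x3 \lor \lnot x5))
= \lnot x3 \lor (x4 \land x3 \land \lnot \lnot x5) \lor (\lnot x4 \land (\lnot x3 \lor \lnot x5))
= \lnot x3 \lor (x4 \land x3 \land x5) \lor (\lnot x4 \land (\lnot x3 \lor \lnot x5))
= \lnot x3 \lor (x4 \land x3 \land x5) \lor (\lnot x4 \land \lnot x3) \lor (\lnot x4 \land \lnot x5)
= \lnot x3 \lor (x4 \land x3 \land x5) \lor (\lnot x4 \land \lnot x5)

\lnot x3 \lor (x4 \land x3 \land x5) \lor (\lnot x4 \land \lnot x5)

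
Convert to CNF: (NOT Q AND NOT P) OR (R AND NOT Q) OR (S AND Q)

(NOT Q AND NOT P) OR (R AND NOT Q) OR (S AND Q)
⇔ (NOT Q OR R OR S) AND (NOT Q OR R OR Q) AND (NOT Q OR NOT Q OR S) AND (NOT Q OR NOT Q OR Q) AND (NOT P OR R OR S) AND (NOT P OR R OR Q) AND (NOT P OR NOT Q OR S) AND (NOT P OR NOT Q OR Q)   [distribute OR over AND]
⇔ (NOT Q OR S) AND (NOT P OR R OR S) AND (NOT P OR R OR Q)   [simplify]

(NOT Q OR S) AND (NOT P OR R OR S) AND (NOT P OR R OR Q)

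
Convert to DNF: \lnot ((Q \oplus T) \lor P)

\lnot Q \land \lnot T \land \lnot P \lor T \land Q \land \lnot P

\lnot ((Q \oplus T) \lor P)
= \lnot (Q \land \lnot T \lor \lnot Q \land T \lor P)
= \lnot (Q \land \lnot T) \land \lnot (\lnot Q \land T) \land \lnot P
= (\lnot Q \lor \lnot \lnot T) \land \lnot (\lnot Q \land T) \land \lnot P
= (\lnot Q \lor T) \land \lnot (\lnot Q \land T) \land \lnot P
= (\lnot Q \lor T) \land (\lnot \lnot Q \lor \lnot T) \land \lnot P
= (\lnot Q \lor T) \land (Q \lor \lnot T) \land \lnot P
= \lnot Q \land Q \land \lnot P \lor \lnot Q \land \lnot T \land \lnot P \lor T \land Q \land \lnot P \lor T \land \lnot T \land \lnot P
= \lnot Q \land \lnot T \land \lnot P \lor T \land Q \land \lnot P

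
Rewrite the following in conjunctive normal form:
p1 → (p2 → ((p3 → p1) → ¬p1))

p1 → (p2 → ((p3 → p1) → ¬p1))
≡ ¬p1 ∨ (p2 → ((p3 → p1) → ¬p1))   [eliminate →]
≡ ¬p1 ∨ ¬p2 ∨ ((p3 → p1) → ¬p1)   [eliminate →]
≡ ¬p1 ∨ ¬p2 ∨ ¬(p3 → p1) ∨ ¬p1   [eliminate →]
≡ ¬p1 ∨ ¬p2 ∨ ¬(¬p3 ∨ p1) ∨ ¬p1   [eliminate →]
≡ ¬p1 ∨ ¬p2 ∨ ¬¬p3 ∧ ¬p1 ∨ ¬p1   [De Morgan]
≡ ¬p1 ∨ ¬p2 ∨ p3 ∧ ¬p1 ∨ ¬p1   [double negation]
≡ (¬p1 ∨ ¬p2 ∨ p3 ∨ ¬p1) ∧ (¬p1 ∨ ¬p2 ∨ ¬p1 ∨ ¬p1)   [distribute ∨ over ∧]
≡ ¬p1 ∨ ¬p2   [simplify]

¬p1 ∨ ¬p2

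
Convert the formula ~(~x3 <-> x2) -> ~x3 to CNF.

~x2 | ~x3

~(~x3 <-> x2) -> ~x3
≡ ~~(~x3 <-> x2) | ~x3   [eliminate ->]
≡ ~~((~x3 -> x2) & (x2 -> ~x3)) | ~x3   [eliminate <->]
≡ ~~((~~x3 | x2) & (x2 -> ~x3)) | ~x3   [eliminate ->]
≡ ~~((~~x3 | x2) & (~x2 | ~x3)) | ~x3   [eliminate ->]
≡ ((~~x3 | x2) & (~x2 | ~x3)) | ~x3   [double negation]
≡ ((x3 | x2) & (~x2 | ~x3)) | ~x3   [double negation]
≡ (x3 | x2 | ~x3) & (~x2 | ~x3 | ~x3)   [distribute | over &]
≡ ~x2 | ~x3   [simplify]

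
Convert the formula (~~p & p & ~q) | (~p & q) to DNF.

(~~p & p & ~q) | (~p & q)
⇔ (p & p & ~q) | (~p & q)
⇔ (p & ~q) | (~p & q)

(p & ~q) | (~p & q)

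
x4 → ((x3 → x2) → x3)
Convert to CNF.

¬x4 ∨ x3

x4 → ((x3 → x2) → x3)
= ¬x4 ∨ ((x3 → x2) → x3)   [eliminate →]
= ¬x4 ∨ ¬(x3 → x2) ∨ x3   [eliminate →]
= ¬x4 ∨ ¬(¬x3 ∨ x2) ∨ x3   [eliminate →]
= ¬x4 ∨ (¬¬x3 ∧ ¬x2) ∨ x3   [De Morgan]
= ¬x4 ∨ (x3 ∧ ¬x2) ∨ x3   [double negation]
= (¬x4 ∨ x3 ∨ x3) ∧ (¬x4 ∨ ¬x2 ∨ x3)   [distribute ∨ over ∧]
= ¬x4 ∨ x3   [simplify]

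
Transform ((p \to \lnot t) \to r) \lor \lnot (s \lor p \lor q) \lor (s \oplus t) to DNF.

(p \land t) \lor r \lor (\lnot s \land \lnot p \land \lnot q) \lor (s \land \lnot t) \lor (\lnot s \land t)

((p \to \lnot t) \to r) \lor \lnot (s \lor p \lor q) \lor (s \oplus t)
= \lnot (p \to \lnot t) \lor r \lor \lnot (s \lor p \lor q) \lor (s \oplus t)   [eliminate \to]
= \lnot (\lnot p \lor \lnot t) \lor r \lor \lnot (s \lor p \lor q) \lor (s \oplus t)   [eliminate \to]
= \lnot (\lnot p \lor \lnot t) \lor r \lor \lnot (s \lor p \lor q) \lor (s \land \lnot t) \lor (\lnot s \land t)   [expand \oplus]
= (\lnot \lnot p \land \lnot \lnot t) \lor r \lor \lnot (s \lor p \lor q) \lor (s \land \lnot t) \lor (\lnot s \land t)   [De Morgan]
= (p \land \lnot \lnot t) \lor r \lor \lnot (s \lor p \lor q) \lor (s \land \lnot t) \lor (\lnot s \land t)   [double negation]
= (p \land t) \lor r \lor \lnot (s \lor p \lor q) \lor (s \land \lnot t) \lor (\lnot s \land t)   [double negation]
= (p \land t) \lor r \lor (\lnot s \land \lnot p \land \lnot q) \lor (s \land \lnot t) \lor (\lnot s \land t)   [De Morgan]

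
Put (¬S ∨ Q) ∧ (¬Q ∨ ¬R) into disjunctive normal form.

(¬S ∧ ¬Q) ∨ (¬S ∧ ¬R) ∨ (Q ∧ ¬R)

(¬S ∨ Q) ∧ (¬Q ∨ ¬R)
= (¬S ∧ ¬Q) ∨ (¬S ∧ ¬R) ∨ (Q ∧ ¬Q) ∨ (Q ∧ ¬R)   (distribute ∧ over ∨)
= (¬S ∧ ¬Q) ∨ (¬S ∧ ¬R) ∨ (Q ∧ ¬R)   (simplify)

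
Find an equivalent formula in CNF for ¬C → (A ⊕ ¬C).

¬C → (A ⊕ ¬C)
⇔ ¬¬C ∨ (A ⊕ ¬C)   (eliminate →)
⇔ ¬¬C ∨ ((A ∨ ¬C) ∧ ¬(A ∧ ¬C))   (expand ⊕)
⇔ C ∨ ((A ∨ ¬C) ∧ ¬(A ∧ ¬C))   (double negation)
⇔ C ∨ ((A ∨ ¬C) ∧ (¬A ∨ ¬¬C))   (De Morgan)
⇔ C ∨ ((A ∨ ¬C) ∧ (¬A ∨ C))   (double negation)
⇔ (C ∨ A ∨ ¬C) ∧ (C ∨ ¬A ∨ C)   (distribute ∨ over ∧)
⇔ C ∨ ¬A   (simplify)

C ∨ ¬A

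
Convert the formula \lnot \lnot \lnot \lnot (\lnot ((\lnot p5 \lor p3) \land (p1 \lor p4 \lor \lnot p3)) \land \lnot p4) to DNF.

\lnot \lnot \lnot \lnot (\lnot ((\lnot p5 \lor p3) \land (p1 \lor p4 \lor \lnot p3)) \land \lnot p4)
≡ \lnot \lnot (\lnot ((\lnot p5 \lor p3) \land (p1 \lor p4 \lor \lnot p3)) \land \lnot p4)   [double negation]
≡ \lnot ((\lnot p5 \lor p3) \land (p1 \lor p4 \lor \lnot p3)) \land \lnot p4   [double negation]
≡ (\lnot (\lnot p5 \lor p3) \lor \lnot (p1 \lor p4 \lor \lnot p3)) \land \lnot p4   [De Morgan]
≡ ((\lnot \lnot p5 \land \lnot p3) \lor \lnot (p1 \lor p4 \lor \lnot p3)) \land \lnot p4   [De Morgan]
≡ ((p5 \land \lnot p3) \lor \lnot (p1 \lor p4 \lor \lnot p3)) \land \lnot p4   [double negation]
≡ ((p5 \land \lnot p3) \lor (\lnot p1 \land \lnot p4 \land \lnot \lnot p3)) \land \lnot p4   [De Morgan]
≡ ((p5 \land \lnot p3) \lor (\lnot p1 \land \lnot p4 \land p3)) \land \lnot p4   [double negation]
≡ (p5 \land \lnot p3 \land \lnot p4) \lor (\lnot p1 \land \lnot p4 \land p3 \land \lnot p4)   [distribute \land over \lor]
≡ (p5 \land \lnot p3 \land \lnot p4) \lor (\lnot p1 \land \lnot p4 \land p3)   [simplify]

(p5 \land \lnot p3 \land \lnot p4) \lor (\lnot p1 \land \lnot p4 \land p3)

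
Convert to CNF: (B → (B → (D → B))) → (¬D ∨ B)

(B → (B → (D → B))) → (¬D ∨ B)
⇔ ¬(B → (B → (D → B))) ∨ ¬D ∨ B   [eliminate →]
⇔ ¬(¬B ∨ (B → (D → B))) ∨ ¬D ∨ B   [eliminate →]
⇔ ¬(¬B ∨ ¬B ∨ (D → B)) ∨ ¬D ∨ B   [eliminate →]
⇔ ¬(¬B ∨ ¬B ∨ ¬D ∨ B) ∨ ¬D ∨ B   [eliminate →]
⇔ (¬¬B ∧ ¬¬B ∧ ¬¬D ∧ ¬B) ∨ ¬D ∨ B   [De Morgan]
⇔ (B ∧ ¬¬B ∧ ¬¬D ∧ ¬B) ∨ ¬D ∨ B   [double negation]
⇔ (B ∧ B ∧ ¬¬D ∧ ¬B) ∨ ¬D ∨ B   [double negation]
⇔ (B ∧ B ∧ D ∧ ¬B) ∨ ¬D ∨ B   [double negation]
⇔ (B ∨ ¬D ∨ B) ∧ (B ∨ ¬D ∨ B) ∧ (D ∨ ¬D ∨ B) ∧ (¬B ∨ ¬D ∨ B)   [distribute ∨ over ∧]
⇔ B ∨ ¬D   [simplify]

B ∨ ¬D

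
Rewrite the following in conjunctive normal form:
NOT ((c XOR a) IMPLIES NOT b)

NOT ((c XOR a) IMPLIES NOT b)
= NOT (NOT (c XOR a) OR NOT b)
= NOT (NOT ((c OR a) AND NOT (c AND a)) OR NOT b)
= NOT NOT ((c OR a) AND NOT (c AND a)) AND NOT NOT b
= (c OR a) AND NOT (c AND a) AND NOT NOT b
= (c OR a) AND (NOT c OR NOT a) AND NOT NOT b
= (c OR a) AND (NOT c OR NOT a) AND b

(c OR a) AND (NOT c OR NOT a) AND b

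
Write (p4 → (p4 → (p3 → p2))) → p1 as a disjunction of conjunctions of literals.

(p4 ∧ p3 ∧ ¬p2) ∨ p1

(p4 → (p4 → (p3 → p2))) → p1
= ¬(p4 → (p4 → (p3 → p2))) ∨ p1   (eliminate →)
= ¬(¬p4 ∨ (p4 → (p3 → p2))) ∨ p1   (eliminate →)
= ¬(¬p4 ∨ ¬p4 ∨ (p3 → p2)) ∨ p1   (eliminate →)
= ¬(¬p4 ∨ ¬p4 ∨ ¬p3 ∨ p2) ∨ p1   (eliminate →)
= (¬¬p4 ∧ ¬¬p4 ∧ ¬¬p3 ∧ ¬p2) ∨ p1   (De Morgan)
= (p4 ∧ ¬¬p4 ∧ ¬¬p3 ∧ ¬p2) ∨ p1   (double negation)
= (p4 ∧ p4 ∧ ¬¬p3 ∧ ¬p2) ∨ p1   (double negation)
= (p4 ∧ p4 ∧ p3 ∧ ¬p2) ∨ p1   (double negation)
= (p4 ∧ p3 ∧ ¬p2) ∨ p1   (simplify)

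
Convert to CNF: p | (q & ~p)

p | q

p | (q & ~p)
≡ (p | q) & (p | ~p)   (distribute | over &)
≡ p | q   (simplify)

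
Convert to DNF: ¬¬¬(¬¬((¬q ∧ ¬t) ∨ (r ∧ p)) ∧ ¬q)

¬¬¬(¬¬((¬q ∧ ¬t) ∨ (r ∧ p)) ∧ ¬q)
⇔ ¬(¬¬((¬q ∧ ¬t) ∨ (r ∧ p)) ∧ ¬q)   [double negation]
⇔ ¬¬¬((¬q ∧ ¬t) ∨ (r ∧ p)) ∨ ¬¬q   [De Morgan]
⇔ ¬((¬q ∧ ¬t) ∨ (r ∧ p)) ∨ ¬¬q   [double negation]
⇔ (¬(¬q ∧ ¬t) ∧ ¬(r ∧ p)) ∨ ¬¬q   [De Morgan]
⇔ ((¬¬q ∨ ¬¬t) ∧ ¬(r ∧ p)) ∨ ¬¬q   [De Morgan]
⇔ ((q ∨ ¬¬t) ∧ ¬(r ∧ p)) ∨ ¬¬q   [double negation]
⇔ ((q ∨ t) ∧ ¬(r ∧ p)) ∨ ¬¬q   [double negation]
⇔ ((q ∨ t) ∧ (¬r ∨ ¬p)) ∨ ¬¬q   [De Morgan]
⇔ ((q ∨ t) ∧ (¬r ∨ ¬p)) ∨ q   [double negation]
⇔ (q ∧ ¬r) ∨ (q ∧ ¬p) ∨ (t ∧ ¬r) ∨ (t ∧ ¬p) ∨ q   [distribute ∧ over ∨]
⇔ (t ∧ ¬r) ∨ (t ∧ ¬p) ∨ q   [simplify]

(t ∧ ¬r) ∨ (t ∧ ¬p) ∨ q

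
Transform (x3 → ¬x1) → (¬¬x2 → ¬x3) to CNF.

x1 ∨ ¬x2 ∨ ¬x3

(x3 → ¬x1) → (¬¬x2 → ¬x3)
⇔ ¬(x3 → ¬x1) ∨ (¬¬x2 → ¬x3)
⇔ ¬(¬x3 ∨ ¬x1) ∨ (¬¬x2 → ¬x3)
⇔ ¬(¬x3 ∨ ¬x1) ∨ ¬¬¬x2 ∨ ¬x3
⇔ (¬¬x3 ∧ ¬¬x1) ∨ ¬¬¬x2 ∨ ¬x3
⇔ (x3 ∧ ¬¬x1) ∨ ¬¬¬x2 ∨ ¬x3
⇔ (x3 ∧ x1) ∨ ¬¬¬x2 ∨ ¬x3
⇔ (x3 ∧ x1) ∨ ¬x2 ∨ ¬x3
⇔ (x3 ∨ ¬x2 ∨ ¬x3) ∧ (x1 ∨ ¬x2 ∨ ¬x3)
⇔ x1 ∨ ¬x2 ∨ ¬x3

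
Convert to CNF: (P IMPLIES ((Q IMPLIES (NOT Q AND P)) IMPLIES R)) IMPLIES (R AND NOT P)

(P OR R) AND (NOT Q OR R) AND (NOT Q OR NOT P) AND (NOT R OR NOT P)

(P IMPLIES ((Q IMPLIES (NOT Q AND P)) IMPLIES R)) IMPLIES (R AND NOT P)
= NOT (P IMPLIES ((Q IMPLIES (NOT Q AND P)) IMPLIES R)) OR (R AND NOT P)   (eliminate IMPLIES)
= NOT (NOT P OR ((Q IMPLIES (NOT Q AND P)) IMPLIES R)) OR (R AND NOT P)   (eliminate IMPLIES)
= NOT (NOT P OR NOT (Q IMPLIES (NOT Q AND P)) OR R) OR (R AND NOT P)   (eliminate IMPLIES)
= NOT (NOT P OR NOT (NOT Q OR (NOT Q AND P)) OR R) OR (R AND NOT P)   (eliminate IMPLIES)
= (NOT NOT P AND NOT NOT (NOT Q OR (NOT Q AND P)) AND NOT R) OR (R AND NOT P)   (De Morgan)
= (P AND NOT NOT (NOT Q OR (NOT Q AND P)) AND NOT R) OR (R AND NOT P)   (double negation)
= (P AND (NOT Q OR (NOT Q AND P)) AND NOT R) OR (R AND NOT P)   (double negation)
= (P OR R) AND (P OR NOT P) AND (NOT Q OR NOT Q OR R) AND (NOT Q OR NOT Q OR NOT P) AND (NOT Q OR P OR R) AND (NOT Q OR P OR NOT P) AND (NOT R OR R) AND (NOT R OR NOT P)   (distribute OR over AND)
= (P OR R) AND (NOT Q OR R) AND (NOT Q OR NOT P) AND (NOT R OR NOT P)   (simplify)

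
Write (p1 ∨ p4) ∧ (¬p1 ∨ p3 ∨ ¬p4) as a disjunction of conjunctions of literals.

(p1 ∨ p4) ∧ (¬p1 ∨ p3 ∨ ¬p4)
= p1 ∧ ¬p1 ∨ p1 ∧ p3 ∨ p1 ∧ ¬p4 ∨ p4 ∧ ¬p1 ∨ p4 ∧ p3 ∨ p4 ∧ ¬p4   [distribute ∧ over ∨]
= p1 ∧ p3 ∨ p1 ∧ ¬p4 ∨ p4 ∧ ¬p1 ∨ p4 ∧ p3   [simplify]

p1 ∧ p3 ∨ p1 ∧ ¬p4 ∨ p4 ∧ ¬p1 ∨ p4 ∧ p3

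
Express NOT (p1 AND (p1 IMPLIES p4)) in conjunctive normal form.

NOT p1 OR NOT p4

NOT (p1 AND (p1 IMPLIES p4))
≡ NOT (p1 AND (NOT p1 OR p4))   [eliminate IMPLIES]
≡ NOT p1 OR NOT (NOT p1 OR p4)   [De Morgan]
≡ NOT p1 OR (NOT NOT p1 AND NOT p4)   [De Morgan]
≡ NOT p1 OR (p1 AND NOT p4)   [double negation]
≡ (NOT p1 OR p1) AND (NOT p1 OR NOT p4)   [distribute OR over AND]
≡ NOT p1 OR NOT p4   [simplify]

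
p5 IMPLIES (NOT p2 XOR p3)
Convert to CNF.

p5 IMPLIES (NOT p2 XOR p3)
≡ NOT p5 OR (NOT p2 XOR p3)   — eliminate IMPLIES
≡ NOT p5 OR ((NOT p2 OR p3) AND NOT (NOT p2 AND p3))   — expand XOR
≡ NOT p5 OR ((NOT p2 OR p3) AND (NOT NOT p2 OR NOT p3))   — De Morgan
≡ NOT p5 OR ((NOT p2 OR p3) AND (p2 OR NOT p3))   — double negation
≡ (NOT p5 OR NOT p2 OR p3) AND (NOT p5 OR p2 OR NOT p3)   — distribute OR over AND

(NOT p5 OR NOT p2 OR p3) AND (NOT p5 OR p2 OR NOT p3)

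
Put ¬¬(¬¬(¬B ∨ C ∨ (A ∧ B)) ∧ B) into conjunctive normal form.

(¬B ∨ C ∨ A) ∧ B

¬¬(¬¬(¬B ∨ C ∨ (A ∧ B)) ∧ B)
≡ ¬¬(¬B ∨ C ∨ (A ∧ B)) ∧ B
≡ (¬B ∨ C ∨ (A ∧ B)) ∧ B
≡ (¬B ∨ C ∨ A) ∧ (¬B ∨ C ∨ B) ∧ B
≡ (¬B ∨ C ∨ A) ∧ B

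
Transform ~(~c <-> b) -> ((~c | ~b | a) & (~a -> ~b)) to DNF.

(b & ~c) | ~b | a

~(~c <-> b) -> ((~c | ~b | a) & (~a -> ~b))
≡ ~~(~c <-> b) | ((~c | ~b | a) & (~a -> ~b))
≡ ~~((~c -> b) & (b -> ~c)) | ((~c | ~b | a) & (~a -> ~b))
≡ ~~((~~c | b) & (b -> ~c)) | ((~c | ~b | a) & (~a -> ~b))
≡ ~~((~~c | b) & (~b | ~c)) | ((~c | ~b | a) & (~a -> ~b))
≡ ~~((~~c | b) & (~b | ~c)) | ((~c | ~b | a) & (~~a | ~b))
≡ ((~~c | b) & (~b | ~c)) | ((~c | ~b | a) & (~~a | ~b))
≡ ((c | b) & (~b | ~c)) | ((~c | ~b | a) & (~~a | ~b))
≡ ((c | b) & (~b | ~c)) | ((~c | ~b | a) & (a | ~b))
≡ (c & ~b) | (c & ~c) | (b & ~b) | (b & ~c) | (~c & a) | (~c & ~b) | (~b & a) | (~b & ~b) | (a & a) | (a & ~b)
≡ (b & ~c) | ~b | a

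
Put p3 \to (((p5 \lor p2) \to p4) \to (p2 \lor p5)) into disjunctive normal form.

\lnot p3 \lor p2 \lor p5

p3 \to (((p5 \lor p2) \to p4) \to (p2 \lor p5))
≡ \lnot p3 \lor (((p5 \lor p2) \to p4) \to (p2 \lor p5))   [eliminate \to]
≡ \lnot p3 \lor \lnot ((p5 \lor p2) \to p4) \lor p2 \lor p5   [eliminate \to]
≡ \lnot p3 \lor \lnot (\lnot (p5 \lor p2) \lor p4) \lor p2 \lor p5   [eliminate \to]
≡ \lnot p3 \lor (\lnot \lnot (p5 \lor p2) \land \lnot p4) \lor p2 \lor p5   [De Morgan]
≡ \lnot p3 \lor ((p5 \lor p2) \land \lnot p4) \lor p2 \lor p5   [double negation]
≡ \lnot p3 \lor (p5 \land \lnot p4) \lor (p2 \land \lnot p4) \lor p2 \lor p5   [distribute \land over \lor]
≡ \lnot p3 \lor p2 \lor p5   [simplify]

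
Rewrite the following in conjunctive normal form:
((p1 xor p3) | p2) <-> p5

((p1 xor p3) | p2) <-> p5
≡ (((p1 xor p3) | p2) -> p5) & (p5 -> ((p1 xor p3) | p2))   (eliminate <->)
≡ (~((p1 xor p3) | p2) | p5) & (p5 -> ((p1 xor p3) | p2))   (eliminate ->)
≡ (~(((p1 | p3) & ~(p1 & p3)) | p2) | p5) & (p5 -> ((p1 xor p3) | p2))   (expand xor)
≡ (~(((p1 | p3) & ~(p1 & p3)) | p2) | p5) & (~p5 | (p1 xor p3) | p2)   (eliminate ->)
≡ (~(((p1 | p3) & ~(p1 & p3)) | p2) | p5) & (~p5 | ((p1 | p3) & ~(p1 & p3)) | p2)   (expand xor)
≡ ((~((p1 | p3) & ~(p1 & p3)) & ~p2) | p5) & (~p5 | ((p1 | p3) & ~(p1 & p3)) | p2)   (De Morgan)
≡ (((~(p1 | p3) | ~~(p1 & p3)) & ~p2) | p5) & (~p5 | ((p1 | p3) & ~(p1 & p3)) | p2)   (De Morgan)
≡ ((((~p1 & ~p3) | ~~(p1 & p3)) & ~p2) | p5) & (~p5 | ((p1 | p3) & ~(p1 & p3)) | p2)   (De Morgan)
≡ ((((~p1 & ~p3) | (p1 & p3)) & ~p2) | p5) & (~p5 | ((p1 | p3) & ~(p1 & p3)) | p2)   (double negation)
≡ ((((~p1 & ~p3) | (p1 & p3)) & ~p2) | p5) & (~p5 | ((p1 | p3) & (~p1 | ~p3)) | p2)   (De Morgan)
≡ (~p1 | p1 | p5) & (~p1 | p3 | p5) & (~p3 | p1 | p5) & (~p3 | p3 | p5) & (~p2 | p5) & (~p5 | p1 | p3 | p2) & (~p5 | ~p1 | ~p3 | p2)   (distribute | over &)
≡ (~p1 | p3 | p5) & (~p3 | p1 | p5) & (~p2 | p5) & (~p5 | p1 | p3 | p2) & (~p5 | ~p1 | ~p3 | p2)   (simplify)

(~p1 | p3 | p5) & (~p3 | p1 | p5) & (~p2 | p5) & (~p5 | p1 | p3 | p2) & (~p5 | ~p1 | ~p3 | p2)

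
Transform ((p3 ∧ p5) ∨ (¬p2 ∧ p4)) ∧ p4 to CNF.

((p3 ∧ p5) ∨ (¬p2 ∧ p4)) ∧ p4
≡ (p3 ∨ ¬p2) ∧ (p3 ∨ p4) ∧ (p5 ∨ ¬p2) ∧ (p5 ∨ p4) ∧ p4
≡ (p3 ∨ ¬p2) ∧ (p5 ∨ ¬p2) ∧ p4

(p3 ∨ ¬p2) ∧ (p5 ∨ ¬p2) ∧ p4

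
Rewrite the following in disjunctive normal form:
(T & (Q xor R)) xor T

(T & (Q xor R)) xor T
≡ (T & (Q xor R) & ~T) | (~(T & (Q xor R)) & T)   — expand xor
≡ (T & ((Q & ~R) | (~Q & R)) & ~T) | (~(T & (Q xor R)) & T)   — expand xor
≡ (T & ((Q & ~R) | (~Q & R)) & ~T) | (~(T & ((Q & ~R) | (~Q & R))) & T)   — expand xor
≡ (T & ((Q & ~R) | (~Q & R)) & ~T) | ((~T | ~((Q & ~R) | (~Q & R))) & T)   — De Morgan
≡ (T & ((Q & ~R) | (~Q & R)) & ~T) | ((~T | (~(Q & ~R) & ~(~Q & R))) & T)   — De Morgan
≡ (T & ((Q & ~R) | (~Q & R)) & ~T) | ((~T | ((~Q | ~~R) & ~(~Q & R))) & T)   — De Morgan
≡ (T & ((Q & ~R) | (~Q & R)) & ~T) | ((~T | ((~Q | R) & ~(~Q & R))) & T)   — double negation
≡ (T & ((Q & ~R) | (~Q & R)) & ~T) | ((~T | ((~Q | R) & (~~Q | ~R))) & T)   — De Morgan
≡ (T & ((Q & ~R) | (~Q & R)) & ~T) | ((~T | ((~Q | R) & (Q | ~R))) & T)   — double negation
≡ (T & Q & ~R & ~T) | (T & ~Q & R & ~T) | (~T & T) | (~Q & Q & T) | (~Q & ~R & T) | (R & Q & T) | (R & ~R & T)   — distribute & over |
≡ (~Q & ~R & T) | (R & Q & T)   — simplify

(~Q & ~R & T) | (R & Q & T)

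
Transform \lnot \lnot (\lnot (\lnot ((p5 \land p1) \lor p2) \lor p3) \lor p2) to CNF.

\lnot \lnot (\lnot (\lnot ((p5 \land p1) \lor p2) \lor p3) \lor p2)
≡ \lnot (\lnot ((p5 \land p1) \lor p2) \lor p3) \lor p2
≡ (\lnot \lnot ((p5 \land p1) \lor p2) \land \lnot p3) \lor p2
≡ (((p5 \land p1) \lor p2) \land \lnot p3) \lor p2
≡ (p5 \lor p2 \lor p2) \land (p1 \lor p2 \lor p2) \land (\lnot p3 \lor p2)
≡ (p5 \lor p2) \land (p1 \lor p2) \land (\lnot p3 \lor p2)

(p5 \lor p2) \land (p1 \lor p2) \land (\lnot p3 \lor p2)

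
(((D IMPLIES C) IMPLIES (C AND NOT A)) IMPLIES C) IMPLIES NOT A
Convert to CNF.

(((D IMPLIES C) IMPLIES (C AND NOT A)) IMPLIES C) IMPLIES NOT A
≡ NOT (((D IMPLIES C) IMPLIES (C AND NOT A)) IMPLIES C) OR NOT A
≡ NOT (NOT ((D IMPLIES C) IMPLIES (C AND NOT A)) OR C) OR NOT A
≡ NOT (NOT (NOT (D IMPLIES C) OR (C AND NOT A)) OR C) OR NOT A
≡ NOT (NOT (NOT (NOT D OR C) OR (C AND NOT A)) OR C) OR NOT A
≡ (NOT NOT (NOT (NOT D OR C) OR (C AND NOT A)) AND NOT C) OR NOT A
≡ ((NOT (NOT D OR C) OR (C AND NOT A)) AND NOT C) OR NOT A
≡ (((NOT NOT D AND NOT C) OR (C AND NOT A)) AND NOT C) OR NOT A
≡ (((D AND NOT C) OR (C AND NOT A)) AND NOT C) OR NOT A
≡ (D OR C OR NOT A) AND (D OR NOT A OR NOT A) AND (NOT C OR C OR NOT A) AND (NOT C OR NOT A OR NOT A) AND (NOT C OR NOT A)
≡ (D OR NOT A) AND (NOT C OR NOT A)

(D OR NOT A) AND (NOT C OR NOT A)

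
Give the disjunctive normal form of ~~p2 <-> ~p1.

(~p2 & p1) | (~p1 & p2)

~~p2 <-> ~p1
≡ (~~p2 -> ~p1) & (~p1 -> ~~p2)   — eliminate <->
≡ (~~~p2 | ~p1) & (~p1 -> ~~p2)   — eliminate ->
≡ (~~~p2 | ~p1) & (~~p1 | ~~p2)   — eliminate ->
≡ (~p2 | ~p1) & (~~p1 | ~~p2)   — double negation
≡ (~p2 | ~p1) & (p1 | ~~p2)   — double negation
≡ (~p2 | ~p1) & (p1 | p2)   — double negation
≡ (~p2 & p1) | (~p2 & p2) | (~p1 & p1) | (~p1 & p2)   — distribute & over |
≡ (~p2 & p1) | (~p1 & p2)   — simplify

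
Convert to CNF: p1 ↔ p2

(¬p1 ∨ p2) ∧ (¬p2 ∨ p1)

p1 ↔ p2
≡ (p1 → p2) ∧ (p2 → p1)   [eliminate ↔]
≡ (¬p1 ∨ p2) ∧ (p2 → p1)   [eliminate →]
≡ (¬p1 ∨ p2) ∧ (¬p2 ∨ p1)   [eliminate →]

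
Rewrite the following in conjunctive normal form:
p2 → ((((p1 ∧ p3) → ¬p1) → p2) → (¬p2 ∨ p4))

¬p2 ∨ p4

p2 → ((((p1 ∧ p3) → ¬p1) → p2) → (¬p2 ∨ p4))
≡ ¬p2 ∨ ((((p1 ∧ p3) → ¬p1) → p2) → (¬p2 ∨ p4))   — eliminate →
≡ ¬p2 ∨ ¬(((p1 ∧ p3) → ¬p1) → p2) ∨ ¬p2 ∨ p4   — eliminate →
≡ ¬p2 ∨ ¬(¬((p1 ∧ p3) → ¬p1) ∨ p2) ∨ ¬p2 ∨ p4   — eliminate →
≡ ¬p2 ∨ ¬(¬(¬(p1 ∧ p3) ∨ ¬p1) ∨ p2) ∨ ¬p2 ∨ p4   — eliminate →
≡ ¬p2 ∨ (¬¬(¬(p1 ∧ p3) ∨ ¬p1) ∧ ¬p2) ∨ ¬p2 ∨ p4   — De Morgan
≡ ¬p2 ∨ ((¬(p1 ∧ p3) ∨ ¬p1) ∧ ¬p2) ∨ ¬p2 ∨ p4   — double negation
≡ ¬p2 ∨ ((¬p1 ∨ ¬p3 ∨ ¬p1) ∧ ¬p2) ∨ ¬p2 ∨ p4   — De Morgan
≡ (¬p2 ∨ ¬p1 ∨ ¬p3 ∨ ¬p1 ∨ ¬p2 ∨ p4) ∧ (¬p2 ∨ ¬p2 ∨ ¬p2 ∨ p4)   — distribute ∨ over ∧
≡ ¬p2 ∨ p4   — simplify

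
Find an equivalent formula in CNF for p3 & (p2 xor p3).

p3 & (~p2 | ~p3)

p3 & (p2 xor p3)
≡ p3 & (p2 | p3) & ~(p2 & p3)
≡ p3 & (p2 | p3) & (~p2 | ~p3)
≡ p3 & (~p2 | ~p3)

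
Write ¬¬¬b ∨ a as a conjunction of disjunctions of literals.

¬b ∨ a

¬¬¬b ∨ a
≡ ¬b ∨ a   [double negation]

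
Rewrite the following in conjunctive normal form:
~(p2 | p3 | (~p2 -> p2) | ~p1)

~(p2 | p3 | (~p2 -> p2) | ~p1)
≡ ~(p2 | p3 | ~~p2 | p2 | ~p1)   [eliminate ->]
≡ ~p2 & ~p3 & ~~~p2 & ~p2 & ~~p1   [De Morgan]
≡ ~p2 & ~p3 & ~p2 & ~p2 & ~~p1   [double negation]
≡ ~p2 & ~p3 & ~p2 & ~p2 & p1   [double negation]
≡ ~p2 & ~p3 & p1   [simplify]

~p2 & ~p3 & p1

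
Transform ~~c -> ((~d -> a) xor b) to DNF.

~c | (d & ~b) | (a & ~b) | (~d & ~a & b)

~~c -> ((~d -> a) xor b)
= ~~~c | ((~d -> a) xor b)
= ~~~c | ((~d -> a) & ~b) | (~(~d -> a) & b)
= ~~~c | ((~~d | a) & ~b) | (~(~d -> a) & b)
= ~~~c | ((~~d | a) & ~b) | (~(~~d | a) & b)
= ~c | ((~~d | a) & ~b) | (~(~~d | a) & b)
= ~c | ((d | a) & ~b) | (~(~~d | a) & b)
= ~c | ((d | a) & ~b) | (~~~d & ~a & b)
= ~c | ((d | a) & ~b) | (~d & ~a & b)
= ~c | (d & ~b) | (a & ~b) | (~d & ~a & b)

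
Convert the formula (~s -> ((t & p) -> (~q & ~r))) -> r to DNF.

(~s -> ((t & p) -> (~q & ~r))) -> r
≡ ~(~s -> ((t & p) -> (~q & ~r))) | r   [eliminate ->]
≡ ~(~~s | ((t & p) -> (~q & ~r))) | r   [eliminate ->]
≡ ~(~~s | ~(t & p) | (~q & ~r)) | r   [eliminate ->]
≡ (~~~s & ~~(t & p) & ~(~q & ~r)) | r   [De Morgan]
≡ (~s & ~~(t & p) & ~(~q & ~r)) | r   [double negation]
≡ (~s & t & p & ~(~q & ~r)) | r   [double negation]
≡ (~s & t & p & (~~q | ~~r)) | r   [De Morgan]
≡ (~s & t & p & (q | ~~r)) | r   [double negation]
≡ (~s & t & p & (q | r)) | r   [double negation]
≡ (~s & t & p & q) | (~s & t & p & r) | r   [distribute & over |]
≡ (~s & t & p & q) | r   [simplify]

(~s & t & p & q) | r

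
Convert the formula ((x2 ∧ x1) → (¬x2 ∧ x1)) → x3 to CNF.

((x2 ∧ x1) → (¬x2 ∧ x1)) → x3
⇔ ¬((x2 ∧ x1) → (¬x2 ∧ x1)) ∨ x3   [eliminate →]
⇔ ¬(¬(x2 ∧ x1) ∨ (¬x2 ∧ x1)) ∨ x3   [eliminate →]
⇔ (¬¬(x2 ∧ x1) ∧ ¬(¬x2 ∧ x1)) ∨ x3   [De Morgan]
⇔ (x2 ∧ x1 ∧ ¬(¬x2 ∧ x1)) ∨ x3   [double negation]
⇔ (x2 ∧ x1 ∧ (¬¬x2 ∨ ¬x1)) ∨ x3   [De Morgan]
⇔ (x2 ∧ x1 ∧ (x2 ∨ ¬x1)) ∨ x3   [double negation]
⇔ (x2 ∨ x3) ∧ (x1 ∨ x3) ∧ (x2 ∨ ¬x1 ∨ x3)   [distribute ∨ over ∧]
⇔ (x2 ∨ x3) ∧ (x1 ∨ x3)   [simplify]

(x2 ∨ x3) ∧ (x1 ∨ x3)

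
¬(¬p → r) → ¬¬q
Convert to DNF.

p ∨ r ∨ q

¬(¬p → r) → ¬¬q
≡ ¬¬(¬p → r) ∨ ¬¬q
≡ ¬¬(¬¬p ∨ r) ∨ ¬¬q
≡ ¬¬p ∨ r ∨ ¬¬q
≡ p ∨ r ∨ ¬¬q
≡ p ∨ r ∨ q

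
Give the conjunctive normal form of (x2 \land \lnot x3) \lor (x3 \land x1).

(x2 \lor x3) \land (x2 \lor x1) \land (\lnot x3 \lor x1)

(x2 \land \lnot x3) \lor (x3 \land x1)
≡ (x2 \lor x3) \land (x2 \lor x1) \land (\lnot x3 \lor x3) \land (\lnot x3 \lor x1)   (distribute \lor over \land)
≡ (x2 \lor x3) \land (x2 \lor x1) \land (\lnot x3 \lor x1)   (simplify)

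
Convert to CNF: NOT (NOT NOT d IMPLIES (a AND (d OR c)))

NOT (NOT NOT d IMPLIES (a AND (d OR c)))
≡ NOT (NOT NOT NOT d OR (a AND (d OR c)))   [eliminate IMPLIES]
≡ NOT NOT NOT NOT d AND NOT (a AND (d OR c))   [De Morgan]
≡ NOT NOT d AND NOT (a AND (d OR c))   [double negation]
≡ d AND NOT (a AND (d OR c))   [double negation]
≡ d AND (NOT a OR NOT (d OR c))   [De Morgan]
≡ d AND (NOT a OR (NOT d AND NOT c))   [De Morgan]
≡ d AND (NOT a OR NOT d) AND (NOT a OR NOT c)   [distribute OR over AND]

d AND (NOT a OR NOT d) AND (NOT a OR NOT c)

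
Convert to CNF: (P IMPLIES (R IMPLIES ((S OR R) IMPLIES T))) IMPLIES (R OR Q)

R OR Q

(P IMPLIES (R IMPLIES ((S OR R) IMPLIES T))) IMPLIES (R OR Q)
≡ NOT (P IMPLIES (R IMPLIES ((S OR R) IMPLIES T))) OR R OR Q   (eliminate IMPLIES)
≡ NOT (NOT P OR (R IMPLIES ((S OR R) IMPLIES T))) OR R OR Q   (eliminate IMPLIES)
≡ NOT (NOT P OR NOT R OR ((S OR R) IMPLIES T)) OR R OR Q   (eliminate IMPLIES)
≡ NOT (NOT P OR NOT R OR NOT (S OR R) OR T) OR R OR Q   (eliminate IMPLIES)
≡ (NOT NOT P AND NOT NOT R AND NOT NOT (S OR R) AND NOT T) OR R OR Q   (De Morgan)
≡ (P AND NOT NOT R AND NOT NOT (S OR R) AND NOT T) OR R OR Q   (double negation)
≡ (P AND R AND NOT NOT (S OR R) AND NOT T) OR R OR Q   (double negation)
≡ (P AND R AND (S OR R) AND NOT T) OR R OR Q   (double negation)
≡ (P OR R OR Q) AND (R OR R OR Q) AND (S OR R OR R OR Q) AND (NOT T OR R OR Q)   (distribute OR over AND)
≡ R OR Q   (simplify)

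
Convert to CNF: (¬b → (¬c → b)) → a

(¬b ∨ a) ∧ (¬c ∨ a)

(¬b → (¬c → b)) → a
⇔ ¬(¬b → (¬c → b)) ∨ a   (eliminate →)
⇔ ¬(¬¬b ∨ (¬c → b)) ∨ a   (eliminate →)
⇔ ¬(¬¬b ∨ ¬¬c ∨ b) ∨ a   (eliminate →)
⇔ ¬¬¬b ∧ ¬¬¬c ∧ ¬b ∨ a   (De Morgan)
⇔ ¬b ∧ ¬¬¬c ∧ ¬b ∨ a   (double negation)
⇔ ¬b ∧ ¬c ∧ ¬b ∨ a   (double negation)
⇔ (¬b ∨ a) ∧ (¬c ∨ a) ∧ (¬b ∨ a)   (distribute ∨ over ∧)
⇔ (¬b ∨ a) ∧ (¬c ∨ a)   (simplify)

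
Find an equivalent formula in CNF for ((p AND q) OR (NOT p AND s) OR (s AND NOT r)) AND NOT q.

(p OR s) AND (q OR NOT p OR NOT r) AND (q OR s) AND NOT q

((p AND q) OR (NOT p AND s) OR (s AND NOT r)) AND NOT q
≡ (p OR NOT p OR s) AND (p OR NOT p OR NOT r) AND (p OR s OR s) AND (p OR s OR NOT r) AND (q OR NOT p OR s) AND (q OR NOT p OR NOT r) AND (q OR s OR s) AND (q OR s OR NOT r) AND NOT q   [distribute OR over AND]
≡ (p OR s) AND (q OR NOT p OR NOT r) AND (q OR s) AND NOT q   [simplify]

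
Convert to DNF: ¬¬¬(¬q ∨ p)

¬¬¬(¬q ∨ p)
= ¬(¬q ∨ p)   (double negation)
= ¬¬q ∧ ¬p   (De Morgan)
= q ∧ ¬p   (double negation)

q ∧ ¬p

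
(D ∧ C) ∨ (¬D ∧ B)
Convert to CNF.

(D ∨ B) ∧ (C ∨ ¬D) ∧ (C ∨ B)

(D ∧ C) ∨ (¬D ∧ B)
= (D ∨ ¬D) ∧ (D ∨ B) ∧ (C ∨ ¬D) ∧ (C ∨ B)
= (D ∨ B) ∧ (C ∨ ¬D) ∧ (C ∨ B)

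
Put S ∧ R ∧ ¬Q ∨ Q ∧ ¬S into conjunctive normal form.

S ∧ R ∧ ¬Q ∨ Q ∧ ¬S
≡ (S ∨ Q) ∧ (S ∨ ¬S) ∧ (R ∨ Q) ∧ (R ∨ ¬S) ∧ (¬Q ∨ Q) ∧ (¬Q ∨ ¬S)
≡ (S ∨ Q) ∧ (R ∨ Q) ∧ (R ∨ ¬S) ∧ (¬Q ∨ ¬S)

(S ∨ Q) ∧ (R ∨ Q) ∧ (R ∨ ¬S) ∧ (¬Q ∨ ¬S)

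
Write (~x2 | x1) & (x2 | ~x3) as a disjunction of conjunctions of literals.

(~x2 & ~x3) | (x1 & x2) | (x1 & ~x3)

(~x2 | x1) & (x2 | ~x3)
= (~x2 & x2) | (~x2 & ~x3) | (x1 & x2) | (x1 & ~x3)   (distribute & over |)
= (~x2 & ~x3) | (x1 & x2) | (x1 & ~x3)   (simplify)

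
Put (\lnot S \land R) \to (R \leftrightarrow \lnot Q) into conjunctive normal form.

S \lor \lnot R \lor \lnot Q

(\lnot S \land R) \to (R \leftrightarrow \lnot Q)
≡ \lnot (\lnot S \land R) \lor (R \leftrightarrow \lnot Q)   [eliminate \to]
≡ \lnot (\lnot S \land R) \lor ((R \to \lnot Q) \land (\lnot Q \to R))   [eliminate \leftrightarrow]
≡ \lnot (\lnot S \land R) \lor ((\lnot R \lor \lnot Q) \land (\lnot Q \to R))   [eliminate \to]
≡ \lnot (\lnot S \land R) \lor ((\lnot R \lor \lnot Q) \land (\lnot \lnot Q \lor R))   [eliminate \to]
≡ \lnot \lnot S \lor \lnot R \lor ((\lnot R \lor \lnot Q) \land (\lnot \lnot Q \lor R))   [De Morgan]
≡ S \lor \lnot R \lor ((\lnot R \lor \lnot Q) \land (\lnot \lnot Q \lor R))   [double negation]
≡ S \lor \lnot R \lor ((\lnot R \lor \lnot Q) \land (Q \lor R))   [double negation]
≡ (S \lor \lnot R \lor \lnot R \lor \lnot Q) \land (S \lor \lnot R \lor Q \lor R)   [distribute \lor over \land]
≡ S \lor \lnot R \lor \lnot Q   [simplify]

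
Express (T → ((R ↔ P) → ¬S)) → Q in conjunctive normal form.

(T → ((R ↔ P) → ¬S)) → Q
⇔ ¬(T → ((R ↔ P) → ¬S)) ∨ Q   — eliminate →
⇔ ¬(¬T ∨ ((R ↔ P) → ¬S)) ∨ Q   — eliminate →
⇔ ¬(¬T ∨ ¬(R ↔ P) ∨ ¬S) ∨ Q   — eliminate →
⇔ ¬(¬T ∨ ¬((R → P) ∧ (P → R)) ∨ ¬S) ∨ Q   — eliminate ↔
⇔ ¬(¬T ∨ ¬((¬R ∨ P) ∧ (P → R)) ∨ ¬S) ∨ Q   — eliminate →
⇔ ¬(¬T ∨ ¬((¬R ∨ P) ∧ (¬P ∨ R)) ∨ ¬S) ∨ Q   — eliminate →
⇔ (¬¬T ∧ ¬¬((¬R ∨ P) ∧ (¬P ∨ R)) ∧ ¬¬S) ∨ Q   — De Morgan
⇔ (T ∧ ¬¬((¬R ∨ P) ∧ (¬P ∨ R)) ∧ ¬¬S) ∨ Q   — double negation
⇔ (T ∧ (¬R ∨ P) ∧ (¬P ∨ R) ∧ ¬¬S) ∨ Q   — double negation
⇔ (T ∧ (¬R ∨ P) ∧ (¬P ∨ R) ∧ S) ∨ Q   — double negation
⇔ (T ∨ Q) ∧ (¬R ∨ P ∨ Q) ∧ (¬P ∨ R ∨ Q) ∧ (S ∨ Q)   — distribute ∨ over ∧

(T ∨ Q) ∧ (¬R ∨ P ∨ Q) ∧ (¬P ∨ R ∨ Q) ∧ (S ∨ Q)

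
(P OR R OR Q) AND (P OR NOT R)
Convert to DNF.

P OR (Q AND NOT R)

(P OR R OR Q) AND (P OR NOT R)
≡ (P AND P) OR (P AND NOT R) OR (R AND P) OR (R AND NOT R) OR (Q AND P) OR (Q AND NOT R)
≡ P OR (Q AND NOT R)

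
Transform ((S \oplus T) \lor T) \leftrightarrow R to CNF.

(\lnot S \lor T \lor R) \land (\lnot T \lor R) \land (\lnot R \lor S \lor T)

((S \oplus T) \lor T) \leftrightarrow R
⇔ (((S \oplus T) \lor T) \to R) \land (R \to ((S \oplus T) \lor T))   — eliminate \leftrightarrow
⇔ (\lnot ((S \oplus T) \lor T) \lor R) \land (R \to ((S \oplus T) \lor T))   — eliminate \to
⇔ (\lnot (((S \lor T) \land \lnot (S \land T)) \lor T) \lor R) \land (R \to ((S \oplus T) \lor T))   — expand \oplus
⇔ (\lnot (((S \lor T) \land \lnot (S \land T)) \lor T) \lor R) \land (\lnot R \lor (S \oplus T) \lor T)   — eliminate \to
⇔ (\lnot (((S \lor T) \land \lnot (S \land T)) \lor T) \lor R) \land (\lnot R \lor ((S \lor T) \land \lnot (S \land T)) \lor T)   — expand \oplus
⇔ ((\lnot ((S \lor T) \land \lnot (S \land T)) \land \lnot T) \lor R) \land (\lnot R \lor ((S \lor T) \land \lnot (S \land T)) \lor T)   — De Morgan
⇔ (((\lnot (S \lor T) \lor \lnot \lnot (S \land T)) \land \lnot T) \lor R) \land (\lnot R \lor ((S \lor T) \land \lnot (S \land T)) \lor T)   — De Morgan
⇔ ((((\lnot S \land \lnot T) \lor \lnot \lnot (S \land T)) \land \lnot T) \lor R) \land (\lnot R \lor ((S \lor T) \land \lnot (S \land T)) \lor T)   — De Morgan
⇔ ((((\lnot S \land \lnot T) \lor (S \land T)) \land \lnot T) \lor R) \land (\lnot R \lor ((S \lor T) \land \lnot (S \land T)) \lor T)   — double negation
⇔ ((((\lnot S \land \lnot T) \lor (S \land T)) \land \lnot T) \lor R) \land (\lnot R \lor ((S \lor T) \land (\lnot S \lor \lnot T)) \lor T)   — De Morgan
⇔ (\lnot S \lor S \lor R) \land (\lnot S \lor T \lor R) \land (\lnot T \lor S \lor R) \land (\lnot T \lor T \lor R) \land (\lnot T \lor R) \land (\lnot R \lor S \lor T \lor T) \land (\lnot R \lor \lnot S \lor \lnot T \lor T)   — distribute \lor over \land
⇔ (\lnot S \lor T \lor R) \land (\lnot T \lor R) \land (\lnot R \lor S \lor T)   — simplify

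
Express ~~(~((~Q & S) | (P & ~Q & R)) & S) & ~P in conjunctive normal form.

(Q | ~S) & S & ~P

~~(~((~Q & S) | (P & ~Q & R)) & S) & ~P
= ~((~Q & S) | (P & ~Q & R)) & S & ~P   [double negation]
= ~(~Q & S) & ~(P & ~Q & R) & S & ~P   [De Morgan]
= (~~Q | ~S) & ~(P & ~Q & R) & S & ~P   [De Morgan]
= (Q | ~S) & ~(P & ~Q & R) & S & ~P   [double negation]
= (Q | ~S) & (~P | ~~Q | ~R) & S & ~P   [De Morgan]
= (Q | ~S) & (~P | Q | ~R) & S & ~P   [double negation]
= (Q | ~S) & S & ~P   [simplify]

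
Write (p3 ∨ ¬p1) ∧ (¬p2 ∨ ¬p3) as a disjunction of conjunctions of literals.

(p3 ∧ ¬p2) ∨ (¬p1 ∧ ¬p2) ∨ (¬p1 ∧ ¬p3)

(p3 ∨ ¬p1) ∧ (¬p2 ∨ ¬p3)
⇔ (p3 ∧ ¬p2) ∨ (p3 ∧ ¬p3) ∨ (¬p1 ∧ ¬p2) ∨ (¬p1 ∧ ¬p3)   — distribute ∧ over ∨
⇔ (p3 ∧ ¬p2) ∨ (¬p1 ∧ ¬p2) ∨ (¬p1 ∧ ¬p3)   — simplify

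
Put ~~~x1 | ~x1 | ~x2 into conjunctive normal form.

~x1 | ~x2

~~~x1 | ~x1 | ~x2
⇔ ~x1 | ~x1 | ~x2   [double negation]
⇔ ~x1 | ~x2   [simplify]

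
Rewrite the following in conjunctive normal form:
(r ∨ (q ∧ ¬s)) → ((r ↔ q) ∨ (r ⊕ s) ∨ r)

(r ∨ (q ∧ ¬s)) → ((r ↔ q) ∨ (r ⊕ s) ∨ r)
≡ ¬(r ∨ (q ∧ ¬s)) ∨ (r ↔ q) ∨ (r ⊕ s) ∨ r   (eliminate →)
≡ ¬(r ∨ (q ∧ ¬s)) ∨ ((r → q) ∧ (q → r)) ∨ (r ⊕ s) ∨ r   (eliminate ↔)
≡ ¬(r ∨ (q ∧ ¬s)) ∨ ((¬r ∨ q) ∧ (q → r)) ∨ (r ⊕ s) ∨ r   (eliminate →)
≡ ¬(r ∨ (q ∧ ¬s)) ∨ ((¬r ∨ q) ∧ (¬q ∨ r)) ∨ (r ⊕ s) ∨ r   (eliminate →)
≡ ¬(r ∨ (q ∧ ¬s)) ∨ ((¬r ∨ q) ∧ (¬q ∨ r)) ∨ ((r ∨ s) ∧ ¬(r ∧ s)) ∨ r   (expand ⊕)
≡ (¬r ∧ ¬(q ∧ ¬s)) ∨ ((¬r ∨ q) ∧ (¬q ∨ r)) ∨ ((r ∨ s) ∧ ¬(r ∧ s)) ∨ r   (De Morgan)
≡ (¬r ∧ (¬q ∨ ¬¬s)) ∨ ((¬r ∨ q) ∧ (¬q ∨ r)) ∨ ((r ∨ s) ∧ ¬(r ∧ s)) ∨ r   (De Morgan)
≡ (¬r ∧ (¬q ∨ s)) ∨ ((¬r ∨ q) ∧ (¬q ∨ r)) ∨ ((r ∨ s) ∧ ¬(r ∧ s)) ∨ r   (double negation)
≡ (¬r ∧ (¬q ∨ s)) ∨ ((¬r ∨ q) ∧ (¬q ∨ r)) ∨ ((r ∨ s) ∧ (¬r ∨ ¬s)) ∨ r   (De Morgan)
≡ (¬r ∨ ¬r ∨ q ∨ r ∨ s ∨ r) ∧ (¬r ∨ ¬r ∨ q ∨ ¬r ∨ ¬s ∨ r) ∧ (¬r ∨ ¬q ∨ r ∨ r ∨ s ∨ r) ∧ (¬r ∨ ¬q ∨ r ∨ ¬r ∨ ¬s ∨ r) ∧ (¬q ∨ s ∨ ¬r ∨ q ∨ r ∨ s ∨ r) ∧ (¬q ∨ s ∨ ¬r ∨ q ∨ ¬r ∨ ¬s ∨ r) ∧ (¬q ∨ s ∨ ¬q ∨ r ∨ r ∨ s ∨ r) ∧ (¬q ∨ s ∨ ¬q ∨ r ∨ ¬r ∨ ¬s ∨ r)   (distribute ∨ over ∧)
≡ ¬q ∨ s ∨ r   (simplify)

¬q ∨ s ∨ r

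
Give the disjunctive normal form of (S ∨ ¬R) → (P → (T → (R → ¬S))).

(S ∨ ¬R) → (P → (T → (R → ¬S)))
≡ ¬(S ∨ ¬R) ∨ (P → (T → (R → ¬S)))
≡ ¬(S ∨ ¬R) ∨ ¬P ∨ (T → (R → ¬S))
≡ ¬(S ∨ ¬R) ∨ ¬P ∨ ¬T ∨ (R → ¬S)
≡ ¬(S ∨ ¬R) ∨ ¬P ∨ ¬T ∨ ¬R ∨ ¬S
≡ (¬S ∧ ¬¬R) ∨ ¬P ∨ ¬T ∨ ¬R ∨ ¬S
≡ (¬S ∧ R) ∨ ¬P ∨ ¬T ∨ ¬R ∨ ¬S
≡ ¬P ∨ ¬T ∨ ¬R ∨ ¬S

¬P ∨ ¬T ∨ ¬R ∨ ¬S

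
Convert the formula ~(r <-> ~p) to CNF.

(r | ~p) & (p | ~r)

~(r <-> ~p)
≡ ~((r -> ~p) & (~p -> r))   (eliminate <->)
≡ ~((~r | ~p) & (~p -> r))   (eliminate ->)
≡ ~((~r | ~p) & (~~p | r))   (eliminate ->)
≡ ~(~r | ~p) | ~(~~p | r)   (De Morgan)
≡ (~~r & ~~p) | ~(~~p | r)   (De Morgan)
≡ (r & ~~p) | ~(~~p | r)   (double negation)
≡ (r & p) | ~(~~p | r)   (double negation)
≡ (r & p) | (~~~p & ~r)   (De Morgan)
≡ (r & p) | (~p & ~r)   (double negation)
≡ (r | ~p) & (r | ~r) & (p | ~p) & (p | ~r)   (distribute | over &)
≡ (r | ~p) & (p | ~r)   (simplify)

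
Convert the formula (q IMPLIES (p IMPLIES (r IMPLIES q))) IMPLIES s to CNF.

(q IMPLIES (p IMPLIES (r IMPLIES q))) IMPLIES s
⇔ NOT (q IMPLIES (p IMPLIES (r IMPLIES q))) OR s   (eliminate IMPLIES)
⇔ NOT (NOT q OR (p IMPLIES (r IMPLIES q))) OR s   (eliminate IMPLIES)
⇔ NOT (NOT q OR NOT p OR (r IMPLIES q)) OR s   (eliminate IMPLIES)
⇔ NOT (NOT q OR NOT p OR NOT r OR q) OR s   (eliminate IMPLIES)
⇔ (NOT NOT q AND NOT NOT p AND NOT NOT r AND NOT q) OR s   (De Morgan)
⇔ (q AND NOT NOT p AND NOT NOT r AND NOT q) OR s   (double negation)
⇔ (q AND p AND NOT NOT r AND NOT q) OR s   (double negation)
⇔ (q AND p AND r AND NOT q) OR s   (double negation)
⇔ (q OR s) AND (p OR s) AND (r OR s) AND (NOT q OR s)   (distribute OR over AND)

(q OR s) AND (p OR s) AND (r OR s) AND (NOT q OR s)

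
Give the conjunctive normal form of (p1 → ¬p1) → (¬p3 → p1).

(p1 → ¬p1) → (¬p3 → p1)
= ¬(p1 → ¬p1) ∨ (¬p3 → p1)
= ¬(¬p1 ∨ ¬p1) ∨ (¬p3 → p1)
= ¬(¬p1 ∨ ¬p1) ∨ ¬¬p3 ∨ p1
= (¬¬p1 ∧ ¬¬p1) ∨ ¬¬p3 ∨ p1
= (p1 ∧ ¬¬p1) ∨ ¬¬p3 ∨ p1
= (p1 ∧ p1) ∨ ¬¬p3 ∨ p1
= (p1 ∧ p1) ∨ p3 ∨ p1
= (p1 ∨ p3 ∨ p1) ∧ (p1 ∨ p3 ∨ p1)
= p1 ∨ p3

p1 ∨ p3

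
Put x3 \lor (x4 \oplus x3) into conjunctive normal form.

x3 \lor (x4 \oplus x3)
≡ x3 \lor ((x4 \lor x3) \land \lnot (x4 \land x3))   [expand \oplus]
≡ x3 \lor ((x4 \lor x3) \land (\lnot x4 \lor \lnot x3))   [De Morgan]
≡ (x3 \lor x4 \lor x3) \land (x3 \lor \lnot x4 \lor \lnot x3)   [distribute \lor over \land]
≡ x3 \lor x4   [simplify]

x3 \lor x4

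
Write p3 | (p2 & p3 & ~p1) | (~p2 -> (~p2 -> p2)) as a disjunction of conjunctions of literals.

p3 | p2

p3 | (p2 & p3 & ~p1) | (~p2 -> (~p2 -> p2))
≡ p3 | (p2 & p3 & ~p1) | ~~p2 | (~p2 -> p2)   [eliminate ->]
≡ p3 | (p2 & p3 & ~p1) | ~~p2 | ~~p2 | p2   [eliminate ->]
≡ p3 | (p2 & p3 & ~p1) | p2 | ~~p2 | p2   [double negation]
≡ p3 | (p2 & p3 & ~p1) | p2 | p2 | p2   [double negation]
≡ p3 | p2   [simplify]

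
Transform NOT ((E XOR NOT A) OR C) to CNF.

(NOT E OR NOT A) AND (A OR E) AND NOT C

NOT ((E XOR NOT A) OR C)
⇔ NOT (((E OR NOT A) AND NOT (E AND NOT A)) OR C)   — expand XOR
⇔ NOT ((E OR NOT A) AND NOT (E AND NOT A)) AND NOT C   — De Morgan
⇔ (NOT (E OR NOT A) OR NOT NOT (E AND NOT A)) AND NOT C   — De Morgan
⇔ ((NOT E AND NOT NOT A) OR NOT NOT (E AND NOT A)) AND NOT C   — De Morgan
⇔ ((NOT E AND A) OR NOT NOT (E AND NOT A)) AND NOT C   — double negation
⇔ ((NOT E AND A) OR (E AND NOT A)) AND NOT C   — double negation
⇔ (NOT E OR E) AND (NOT E OR NOT A) AND (A OR E) AND (A OR NOT A) AND NOT C   — distribute OR over AND
⇔ (NOT E OR NOT A) AND (A OR E) AND NOT C   — simplify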